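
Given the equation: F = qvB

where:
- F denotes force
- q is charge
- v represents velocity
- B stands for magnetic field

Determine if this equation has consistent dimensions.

Yes

F (force) has dimensions [L M T^-2].
q (charge) has dimensions [I T].
v (velocity) has dimensions [L T^-1].
B (magnetic field) has dimensions [I^-1 M T^-2].

Left side: [L M T^-2]
Right side: [L M T^-2]

Both sides have the same dimensions, so the equation is dimensionally consistent.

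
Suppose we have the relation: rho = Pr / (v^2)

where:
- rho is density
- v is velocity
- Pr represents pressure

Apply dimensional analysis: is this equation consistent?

Yes

rho (density) has dimensions [L^-3 M].
v (velocity) has dimensions [L T^-1].
Pr (pressure) has dimensions [L^-1 M T^-2].

Left side: [L^-3 M]
Right side: [L^-3 M]

Both sides have the same dimensions, so the equation is dimensionally consistent.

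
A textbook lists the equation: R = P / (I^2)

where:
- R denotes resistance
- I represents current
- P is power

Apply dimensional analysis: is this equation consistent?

Yes

R (resistance) has dimensions [I^-2 L^2 M T^-3].
I (current) has dimensions [I].
P (power) has dimensions [L^2 M T^-3].

Left side: [I^-2 L^2 M T^-3]
Right side: [I^-2 L^2 M T^-3]

Both sides have the same dimensions, so the equation is dimensionally consistent.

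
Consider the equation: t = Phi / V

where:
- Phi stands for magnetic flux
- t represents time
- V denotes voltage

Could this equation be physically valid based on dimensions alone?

Yes

Phi (magnetic flux) has dimensions [I^-1 L^2 M T^-2].
t (time) has dimensions [T].
V (voltage) has dimensions [I^-1 L^2 M T^-3].

Left side: [T]
Right side: [T]

Both sides have the same dimensions, so the equation is dimensionally consistent.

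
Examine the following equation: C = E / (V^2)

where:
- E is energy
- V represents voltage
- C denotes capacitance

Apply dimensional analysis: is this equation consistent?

Yes

E (energy) has dimensions [L^2 M T^-2].
V (voltage) has dimensions [I^-1 L^2 M T^-3].
C (capacitance) has dimensions [I^2 L^-2 M^-1 T^4].

Left side: [I^2 L^-2 M^-1 T^4]
Right side: [I^2 L^-2 M^-1 T^4]

Both sides have the same dimensions, so the equation is dimensionally consistent.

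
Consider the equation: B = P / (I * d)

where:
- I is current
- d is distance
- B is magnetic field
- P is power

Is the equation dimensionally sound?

No

I (current) has dimensions [I].
d (distance) has dimensions [L].
B (magnetic field) has dimensions [I^-1 M T^-2].
P (power) has dimensions [L^2 M T^-3].

Left side: [I^-1 M T^-2]
Right side: [I^-1 L M T^-3]

The two sides have different dimensions, so the equation is NOT dimensionally consistent.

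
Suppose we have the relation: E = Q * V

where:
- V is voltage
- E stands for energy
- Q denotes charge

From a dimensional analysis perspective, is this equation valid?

Yes

V (voltage) has dimensions [I^-1 L^2 M T^-3].
E (energy) has dimensions [L^2 M T^-2].
Q (charge) has dimensions [I T].

Left side: [L^2 M T^-2]
Right side: [L^2 M T^-2]

Both sides have the same dimensions, so the equation is dimensionally consistent.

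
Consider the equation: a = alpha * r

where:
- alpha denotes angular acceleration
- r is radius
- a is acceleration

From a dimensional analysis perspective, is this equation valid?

Yes

alpha (angular acceleration) has dimensions [T^-2].
r (radius) has dimensions [L].
a (acceleration) has dimensions [L T^-2].

Left side: [L T^-2]
Right side: [L T^-2]

Both sides have the same dimensions, so the equation is dimensionally consistent.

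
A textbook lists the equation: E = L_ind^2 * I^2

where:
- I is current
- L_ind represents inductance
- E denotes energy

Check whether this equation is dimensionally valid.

No

I (current) has dimensions [I].
L_ind (inductance) has dimensions [I^-2 L^2 M T^-2].
E (energy) has dimensions [L^2 M T^-2].

Left side: [L^2 M T^-2]
Right side: [I^-2 L^4 M^2 T^-4]

The two sides have different dimensions, so the equation is NOT dimensionally consistent.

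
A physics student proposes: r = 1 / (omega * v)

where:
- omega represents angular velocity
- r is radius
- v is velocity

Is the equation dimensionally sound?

No

omega (angular velocity) has dimensions [T^-1].
r (radius) has dimensions [L].
v (velocity) has dimensions [L T^-1].

Left side: [L]
Right side: [L^-1 T^2]

The two sides have different dimensions, so the equation is NOT dimensionally consistent.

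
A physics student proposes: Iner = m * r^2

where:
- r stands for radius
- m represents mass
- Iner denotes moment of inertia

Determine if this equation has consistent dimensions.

Yes

r (radius) has dimensions [L].
m (mass) has dimensions [M].
Iner (moment of inertia) has dimensions [L^2 M].

Left side: [L^2 M]
Right side: [L^2 M]

Both sides have the same dimensions, so the equation is dimensionally consistent.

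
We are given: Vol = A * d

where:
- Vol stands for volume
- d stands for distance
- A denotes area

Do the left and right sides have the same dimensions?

Yes

Vol (volume) has dimensions [L^3].
d (distance) has dimensions [L].
A (area) has dimensions [L^2].

Left side: [L^3]
Right side: [L^3]

Both sides have the same dimensions, so the equation is dimensionally consistent.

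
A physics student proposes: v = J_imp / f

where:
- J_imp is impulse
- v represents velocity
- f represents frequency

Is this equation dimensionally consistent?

No

J_imp (impulse) has dimensions [L M T^-1].
v (velocity) has dimensions [L T^-1].
f (frequency) has dimensions [T^-1].

Left side: [L T^-1]
Right side: [L M]

The two sides have different dimensions, so the equation is NOT dimensionally consistent.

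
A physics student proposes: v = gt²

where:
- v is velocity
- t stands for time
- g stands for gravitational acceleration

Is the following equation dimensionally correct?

No

v (velocity) has dimensions [L T^-1].
t (time) has dimensions [T].
g (gravitational acceleration) has dimensions [L T^-2].

Left side: [L T^-1]
Right side: [L]

The two sides have different dimensions, so the equation is NOT dimensionally consistent.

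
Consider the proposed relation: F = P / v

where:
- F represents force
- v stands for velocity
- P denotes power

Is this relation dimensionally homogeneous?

Yes

F (force) has dimensions [L M T^-2].
v (velocity) has dimensions [L T^-1].
P (power) has dimensions [L^2 M T^-3].

Left side: [L M T^-2]
Right side: [L M T^-2]

Both sides have the same dimensions, so the equation is dimensionally consistent.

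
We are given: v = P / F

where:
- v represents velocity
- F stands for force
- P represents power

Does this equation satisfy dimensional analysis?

Yes

v (velocity) has dimensions [L T^-1].
F (force) has dimensions [L M T^-2].
P (power) has dimensions [L^2 M T^-3].

Left side: [L T^-1]
Right side: [L T^-1]

Both sides have the same dimensions, so the equation is dimensionally consistent.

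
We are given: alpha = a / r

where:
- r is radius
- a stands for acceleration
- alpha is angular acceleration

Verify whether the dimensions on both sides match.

Yes

r (radius) has dimensions [L].
a (acceleration) has dimensions [L T^-2].
alpha (angular acceleration) has dimensions [T^-2].

Left side: [T^-2]
Right side: [T^-2]

Both sides have the same dimensions, so the equation is dimensionally consistent.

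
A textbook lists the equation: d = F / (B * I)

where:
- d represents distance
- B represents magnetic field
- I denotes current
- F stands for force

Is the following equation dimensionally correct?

Yes

d (distance) has dimensions [L].
B (magnetic field) has dimensions [I^-1 M T^-2].
I (current) has dimensions [I].
F (force) has dimensions [L M T^-2].

Left side: [L]
Right side: [L]

Both sides have the same dimensions, so the equation is dimensionally consistent.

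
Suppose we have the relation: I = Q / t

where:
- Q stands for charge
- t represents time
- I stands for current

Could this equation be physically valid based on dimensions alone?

Yes

Q (charge) has dimensions [I T].
t (time) has dimensions [T].
I (current) has dimensions [I].

Left side: [I]
Right side: [I]

Both sides have the same dimensions, so the equation is dimensionally consistent.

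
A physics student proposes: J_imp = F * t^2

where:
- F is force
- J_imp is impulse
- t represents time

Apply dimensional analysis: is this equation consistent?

No

F (force) has dimensions [L M T^-2].
J_imp (impulse) has dimensions [L M T^-1].
t (time) has dimensions [T].

Left side: [L M T^-1]
Right side: [L M]

The two sides have different dimensions, so the equation is NOT dimensionally consistent.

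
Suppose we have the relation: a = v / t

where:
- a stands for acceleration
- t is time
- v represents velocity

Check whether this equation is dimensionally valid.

Yes

a (acceleration) has dimensions [L T^-2].
t (time) has dimensions [T].
v (velocity) has dimensions [L T^-1].

Left side: [L T^-2]
Right side: [L T^-2]

Both sides have the same dimensions, so the equation is dimensionally consistent.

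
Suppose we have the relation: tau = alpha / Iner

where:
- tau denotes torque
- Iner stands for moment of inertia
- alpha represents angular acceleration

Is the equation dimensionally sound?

No

tau (torque) has dimensions [L^2 M T^-2].
Iner (moment of inertia) has dimensions [L^2 M].
alpha (angular acceleration) has dimensions [T^-2].

Left side: [L^2 M T^-2]
Right side: [L^-2 M^-1 T^-2]

The two sides have different dimensions, so the equation is NOT dimensionally consistent.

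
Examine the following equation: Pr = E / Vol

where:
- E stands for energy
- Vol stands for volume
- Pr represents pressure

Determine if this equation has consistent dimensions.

Yes

E (energy) has dimensions [L^2 M T^-2].
Vol (volume) has dimensions [L^3].
Pr (pressure) has dimensions [L^-1 M T^-2].

Left side: [L^-1 M T^-2]
Right side: [L^-1 M T^-2]

Both sides have the same dimensions, so the equation is dimensionally consistent.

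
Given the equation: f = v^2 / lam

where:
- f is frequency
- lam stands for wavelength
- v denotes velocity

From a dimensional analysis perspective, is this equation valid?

No

f (frequency) has dimensions [T^-1].
lam (wavelength) has dimensions [L].
v (velocity) has dimensions [L T^-1].

Left side: [T^-1]
Right side: [L T^-2]

The two sides have different dimensions, so the equation is NOT dimensionally consistent.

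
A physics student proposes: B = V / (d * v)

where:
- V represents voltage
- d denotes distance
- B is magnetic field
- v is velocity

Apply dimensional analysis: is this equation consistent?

Yes

V (voltage) has dimensions [I^-1 L^2 M T^-3].
d (distance) has dimensions [L].
B (magnetic field) has dimensions [I^-1 M T^-2].
v (velocity) has dimensions [L T^-1].

Left side: [I^-1 M T^-2]
Right side: [I^-1 M T^-2]

Both sides have the same dimensions, so the equation is dimensionally consistent.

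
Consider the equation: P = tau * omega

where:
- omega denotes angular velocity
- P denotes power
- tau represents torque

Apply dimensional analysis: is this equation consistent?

Yes

omega (angular velocity) has dimensions [T^-1].
P (power) has dimensions [L^2 M T^-3].
tau (torque) has dimensions [L^2 M T^-2].

Left side: [L^2 M T^-3]
Right side: [L^2 M T^-3]

Both sides have the same dimensions, so the equation is dimensionally consistent.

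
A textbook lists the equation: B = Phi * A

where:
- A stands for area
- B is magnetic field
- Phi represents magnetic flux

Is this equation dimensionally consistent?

No

A (area) has dimensions [L^2].
B (magnetic field) has dimensions [I^-1 M T^-2].
Phi (magnetic flux) has dimensions [I^-1 L^2 M T^-2].

Left side: [I^-1 M T^-2]
Right side: [I^-1 L^4 M T^-2]

The two sides have different dimensions, so the equation is NOT dimensionally consistent.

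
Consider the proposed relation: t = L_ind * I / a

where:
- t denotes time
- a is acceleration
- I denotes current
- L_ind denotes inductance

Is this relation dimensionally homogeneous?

No

t (time) has dimensions [T].
a (acceleration) has dimensions [L T^-2].
I (current) has dimensions [I].
L_ind (inductance) has dimensions [I^-2 L^2 M T^-2].

Left side: [T]
Right side: [I^-1 L M]

The two sides have different dimensions, so the equation is NOT dimensionally consistent.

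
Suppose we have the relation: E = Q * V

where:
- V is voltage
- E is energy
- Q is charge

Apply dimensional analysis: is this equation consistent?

Yes

V (voltage) has dimensions [I^-1 L^2 M T^-3].
E (energy) has dimensions [L^2 M T^-2].
Q (charge) has dimensions [I T].

Left side: [L^2 M T^-2]
Right side: [L^2 M T^-2]

Both sides have the same dimensions, so the equation is dimensionally consistent.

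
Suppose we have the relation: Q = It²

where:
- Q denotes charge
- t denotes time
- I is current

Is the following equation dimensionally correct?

No

Q (charge) has dimensions [I T].
t (time) has dimensions [T].
I (current) has dimensions [I].

Left side: [I T]
Right side: [I T^2]

The two sides have different dimensions, so the equation is NOT dimensionally consistent.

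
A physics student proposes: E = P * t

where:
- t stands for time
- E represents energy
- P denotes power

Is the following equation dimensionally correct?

Yes

t (time) has dimensions [T].
E (energy) has dimensions [L^2 M T^-2].
P (power) has dimensions [L^2 M T^-3].

Left side: [L^2 M T^-2]
Right side: [L^2 M T^-2]

Both sides have the same dimensions, so the equation is dimensionally consistent.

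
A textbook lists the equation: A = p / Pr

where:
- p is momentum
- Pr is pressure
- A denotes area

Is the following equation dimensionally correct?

No

p (momentum) has dimensions [L M T^-1].
Pr (pressure) has dimensions [L^-1 M T^-2].
A (area) has dimensions [L^2].

Left side: [L^2]
Right side: [L^2 T]

The two sides have different dimensions, so the equation is NOT dimensionally consistent.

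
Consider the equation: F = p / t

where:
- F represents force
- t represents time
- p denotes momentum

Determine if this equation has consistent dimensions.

Yes

F (force) has dimensions [L M T^-2].
t (time) has dimensions [T].
p (momentum) has dimensions [L M T^-1].

Left side: [L M T^-2]
Right side: [L M T^-2]

Both sides have the same dimensions, so the equation is dimensionally consistent.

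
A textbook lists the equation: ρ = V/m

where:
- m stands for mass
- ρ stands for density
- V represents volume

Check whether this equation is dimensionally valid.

No

m (mass) has dimensions [M].
ρ (density) has dimensions [L^-3 M].
V (volume) has dimensions [L^3].

Left side: [L^-3 M]
Right side: [L^3 M^-1]

The two sides have different dimensions, so the equation is NOT dimensionally consistent.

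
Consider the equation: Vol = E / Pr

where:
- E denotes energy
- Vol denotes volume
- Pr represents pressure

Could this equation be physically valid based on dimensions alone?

Yes

E (energy) has dimensions [L^2 M T^-2].
Vol (volume) has dimensions [L^3].
Pr (pressure) has dimensions [L^-1 M T^-2].

Left side: [L^3]
Right side: [L^3]

Both sides have the same dimensions, so the equation is dimensionally consistent.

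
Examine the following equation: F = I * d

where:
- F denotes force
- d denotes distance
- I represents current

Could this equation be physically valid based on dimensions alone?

No

F (force) has dimensions [L M T^-2].
d (distance) has dimensions [L].
I (current) has dimensions [I].

Left side: [L M T^-2]
Right side: [I L]

The two sides have different dimensions, so the equation is NOT dimensionally consistent.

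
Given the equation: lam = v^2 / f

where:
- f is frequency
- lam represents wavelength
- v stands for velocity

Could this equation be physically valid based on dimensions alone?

No

f (frequency) has dimensions [T^-1].
lam (wavelength) has dimensions [L].
v (velocity) has dimensions [L T^-1].

Left side: [L]
Right side: [L^2 T^-1]

The two sides have different dimensions, so the equation is NOT dimensionally consistent.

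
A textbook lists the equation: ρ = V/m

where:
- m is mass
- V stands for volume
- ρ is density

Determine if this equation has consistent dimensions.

No

m (mass) has dimensions [M].
V (volume) has dimensions [L^3].
ρ (density) has dimensions [L^-3 M].

Left side: [L^-3 M]
Right side: [L^3 M^-1]

The two sides have different dimensions, so the equation is NOT dimensionally consistent.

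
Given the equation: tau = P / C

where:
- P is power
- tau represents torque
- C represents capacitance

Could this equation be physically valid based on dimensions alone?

No

P (power) has dimensions [L^2 M T^-3].
tau (torque) has dimensions [L^2 M T^-2].
C (capacitance) has dimensions [I^2 L^-2 M^-1 T^4].

Left side: [L^2 M T^-2]
Right side: [I^-2 L^4 M^2 T^-7]

The two sides have different dimensions, so the equation is NOT dimensionally consistent.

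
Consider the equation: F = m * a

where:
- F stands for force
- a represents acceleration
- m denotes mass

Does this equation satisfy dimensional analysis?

Yes

F (force) has dimensions [L M T^-2].
a (acceleration) has dimensions [L T^-2].
m (mass) has dimensions [M].

Left side: [L M T^-2]
Right side: [L M T^-2]

Both sides have the same dimensions, so the equation is dimensionally consistent.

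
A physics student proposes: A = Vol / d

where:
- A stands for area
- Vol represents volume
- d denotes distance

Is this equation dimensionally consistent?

Yes

A (area) has dimensions [L^2].
Vol (volume) has dimensions [L^3].
d (distance) has dimensions [L].

Left side: [L^2]
Right side: [L^2]

Both sides have the same dimensions, so the equation is dimensionally consistent.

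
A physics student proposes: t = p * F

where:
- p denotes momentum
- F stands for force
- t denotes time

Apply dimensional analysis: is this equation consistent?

No

p (momentum) has dimensions [L M T^-1].
F (force) has dimensions [L M T^-2].
t (time) has dimensions [T].

Left side: [T]
Right side: [L^2 M^2 T^-3]

The two sides have different dimensions, so the equation is NOT dimensionally consistent.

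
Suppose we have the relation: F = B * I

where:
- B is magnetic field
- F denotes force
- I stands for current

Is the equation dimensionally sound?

No

B (magnetic field) has dimensions [I^-1 M T^-2].
F (force) has dimensions [L M T^-2].
I (current) has dimensions [I].

Left side: [L M T^-2]
Right side: [M T^-2]

The two sides have different dimensions, so the equation is NOT dimensionally consistent.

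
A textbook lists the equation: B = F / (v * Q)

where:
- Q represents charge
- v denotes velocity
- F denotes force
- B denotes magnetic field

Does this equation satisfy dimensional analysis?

Yes

Q (charge) has dimensions [I T].
v (velocity) has dimensions [L T^-1].
F (force) has dimensions [L M T^-2].
B (magnetic field) has dimensions [I^-1 M T^-2].

Left side: [I^-1 M T^-2]
Right side: [I^-1 M T^-2]

Both sides have the same dimensions, so the equation is dimensionally consistent.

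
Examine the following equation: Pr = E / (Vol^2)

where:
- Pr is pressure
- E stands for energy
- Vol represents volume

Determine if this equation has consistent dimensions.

No

Pr (pressure) has dimensions [L^-1 M T^-2].
E (energy) has dimensions [L^2 M T^-2].
Vol (volume) has dimensions [L^3].

Left side: [L^-1 M T^-2]
Right side: [L^-4 M T^-2]

The two sides have different dimensions, so the equation is NOT dimensionally consistent.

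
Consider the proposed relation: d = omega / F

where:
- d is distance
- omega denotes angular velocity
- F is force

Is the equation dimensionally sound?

No

d (distance) has dimensions [L].
omega (angular velocity) has dimensions [T^-1].
F (force) has dimensions [L M T^-2].

Left side: [L]
Right side: [L^-1 M^-1 T]

The two sides have different dimensions, so the equation is NOT dimensionally consistent.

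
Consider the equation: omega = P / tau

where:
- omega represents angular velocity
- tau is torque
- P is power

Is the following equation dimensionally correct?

Yes

omega (angular velocity) has dimensions [T^-1].
tau (torque) has dimensions [L^2 M T^-2].
P (power) has dimensions [L^2 M T^-3].

Left side: [T^-1]
Right side: [T^-1]

Both sides have the same dimensions, so the equation is dimensionally consistent.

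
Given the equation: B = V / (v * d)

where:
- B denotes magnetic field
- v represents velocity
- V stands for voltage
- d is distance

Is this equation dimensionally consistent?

Yes

B (magnetic field) has dimensions [I^-1 M T^-2].
v (velocity) has dimensions [L T^-1].
V (voltage) has dimensions [I^-1 L^2 M T^-3].
d (distance) has dimensions [L].

Left side: [I^-1 M T^-2]
Right side: [I^-1 M T^-2]

Both sides have the same dimensions, so the equation is dimensionally consistent.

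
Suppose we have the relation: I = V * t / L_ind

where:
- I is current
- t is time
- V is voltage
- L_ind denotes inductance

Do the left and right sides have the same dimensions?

Yes

I (current) has dimensions [I].
t (time) has dimensions [T].
V (voltage) has dimensions [I^-1 L^2 M T^-3].
L_ind (inductance) has dimensions [I^-2 L^2 M T^-2].

Left side: [I]
Right side: [I]

Both sides have the same dimensions, so the equation is dimensionally consistent.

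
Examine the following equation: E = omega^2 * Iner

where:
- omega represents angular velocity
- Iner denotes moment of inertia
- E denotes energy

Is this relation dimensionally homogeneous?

Yes

omega (angular velocity) has dimensions [T^-1].
Iner (moment of inertia) has dimensions [L^2 M].
E (energy) has dimensions [L^2 M T^-2].

Left side: [L^2 M T^-2]
Right side: [L^2 M T^-2]

Both sides have the same dimensions, so the equation is dimensionally consistent.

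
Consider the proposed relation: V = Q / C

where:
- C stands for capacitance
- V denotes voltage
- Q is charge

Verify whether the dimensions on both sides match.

Yes

C (capacitance) has dimensions [I^2 L^-2 M^-1 T^4].
V (voltage) has dimensions [I^-1 L^2 M T^-3].
Q (charge) has dimensions [I T].

Left side: [I^-1 L^2 M T^-3]
Right side: [I^-1 L^2 M T^-3]

Both sides have the same dimensions, so the equation is dimensionally consistent.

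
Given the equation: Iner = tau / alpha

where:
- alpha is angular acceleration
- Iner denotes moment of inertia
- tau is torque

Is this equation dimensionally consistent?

Yes

alpha (angular acceleration) has dimensions [T^-2].
Iner (moment of inertia) has dimensions [L^2 M].
tau (torque) has dimensions [L^2 M T^-2].

Left side: [L^2 M]
Right side: [L^2 M]

Both sides have the same dimensions, so the equation is dimensionally consistent.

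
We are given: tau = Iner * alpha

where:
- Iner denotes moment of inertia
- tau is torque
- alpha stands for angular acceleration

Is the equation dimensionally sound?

Yes

Iner (moment of inertia) has dimensions [L^2 M].
tau (torque) has dimensions [L^2 M T^-2].
alpha (angular acceleration) has dimensions [T^-2].

Left side: [L^2 M T^-2]
Right side: [L^2 M T^-2]

Both sides have the same dimensions, so the equation is dimensionally consistent.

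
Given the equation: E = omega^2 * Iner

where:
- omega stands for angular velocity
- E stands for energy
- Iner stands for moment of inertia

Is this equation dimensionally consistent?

Yes

omega (angular velocity) has dimensions [T^-1].
E (energy) has dimensions [L^2 M T^-2].
Iner (moment of inertia) has dimensions [L^2 M].

Left side: [L^2 M T^-2]
Right side: [L^2 M T^-2]

Both sides have the same dimensions, so the equation is dimensionally consistent.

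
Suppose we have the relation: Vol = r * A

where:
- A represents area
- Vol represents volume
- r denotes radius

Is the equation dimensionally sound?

Yes

A (area) has dimensions [L^2].
Vol (volume) has dimensions [L^3].
r (radius) has dimensions [L].

Left side: [L^3]
Right side: [L^3]

Both sides have the same dimensions, so the equation is dimensionally consistent.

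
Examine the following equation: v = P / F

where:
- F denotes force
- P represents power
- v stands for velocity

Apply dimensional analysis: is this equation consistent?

Yes

F (force) has dimensions [L M T^-2].
P (power) has dimensions [L^2 M T^-3].
v (velocity) has dimensions [L T^-1].

Left side: [L T^-1]
Right side: [L T^-1]

Both sides have the same dimensions, so the equation is dimensionally consistent.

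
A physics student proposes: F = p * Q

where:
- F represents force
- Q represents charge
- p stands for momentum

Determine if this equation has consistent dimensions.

No

F (force) has dimensions [L M T^-2].
Q (charge) has dimensions [I T].
p (momentum) has dimensions [L M T^-1].

Left side: [L M T^-2]
Right side: [I L M]

The two sides have different dimensions, so the equation is NOT dimensionally consistent.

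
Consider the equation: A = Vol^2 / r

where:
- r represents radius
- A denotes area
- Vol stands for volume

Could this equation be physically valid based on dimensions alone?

No

r (radius) has dimensions [L].
A (area) has dimensions [L^2].
Vol (volume) has dimensions [L^3].

Left side: [L^2]
Right side: [L^5]

The two sides have different dimensions, so the equation is NOT dimensionally consistent.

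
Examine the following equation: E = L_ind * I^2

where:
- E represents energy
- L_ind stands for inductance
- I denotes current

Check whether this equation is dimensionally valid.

Yes

E (energy) has dimensions [L^2 M T^-2].
L_ind (inductance) has dimensions [I^-2 L^2 M T^-2].
I (current) has dimensions [I].

Left side: [L^2 M T^-2]
Right side: [L^2 M T^-2]

Both sides have the same dimensions, so the equation is dimensionally consistent.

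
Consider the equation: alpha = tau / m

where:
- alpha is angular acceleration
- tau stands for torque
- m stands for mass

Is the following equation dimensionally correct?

No

alpha (angular acceleration) has dimensions [T^-2].
tau (torque) has dimensions [L^2 M T^-2].
m (mass) has dimensions [M].

Left side: [T^-2]
Right side: [L^2 T^-2]

The two sides have different dimensions, so the equation is NOT dimensionally consistent.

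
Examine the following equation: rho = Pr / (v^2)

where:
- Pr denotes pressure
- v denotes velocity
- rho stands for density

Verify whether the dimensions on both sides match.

Yes

Pr (pressure) has dimensions [L^-1 M T^-2].
v (velocity) has dimensions [L T^-1].
rho (density) has dimensions [L^-3 M].

Left side: [L^-3 M]
Right side: [L^-3 M]

Both sides have the same dimensions, so the equation is dimensionally consistent.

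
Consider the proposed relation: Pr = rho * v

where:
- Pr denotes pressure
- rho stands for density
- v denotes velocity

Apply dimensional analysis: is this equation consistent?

No

Pr (pressure) has dimensions [L^-1 M T^-2].
rho (density) has dimensions [L^-3 M].
v (velocity) has dimensions [L T^-1].

Left side: [L^-1 M T^-2]
Right side: [L^-2 M T^-1]

The two sides have different dimensions, so the equation is NOT dimensionally consistent.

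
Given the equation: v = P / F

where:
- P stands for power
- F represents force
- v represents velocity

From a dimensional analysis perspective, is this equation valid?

Yes

P (power) has dimensions [L^2 M T^-3].
F (force) has dimensions [L M T^-2].
v (velocity) has dimensions [L T^-1].

Left side: [L T^-1]
Right side: [L T^-1]

Both sides have the same dimensions, so the equation is dimensionally consistent.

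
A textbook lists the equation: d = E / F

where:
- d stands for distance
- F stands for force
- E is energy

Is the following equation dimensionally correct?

Yes

d (distance) has dimensions [L].
F (force) has dimensions [L M T^-2].
E (energy) has dimensions [L^2 M T^-2].

Left side: [L]
Right side: [L]

Both sides have the same dimensions, so the equation is dimensionally consistent.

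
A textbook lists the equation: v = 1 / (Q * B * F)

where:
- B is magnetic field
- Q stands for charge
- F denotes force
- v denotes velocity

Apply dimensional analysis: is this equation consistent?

No

B (magnetic field) has dimensions [I^-1 M T^-2].
Q (charge) has dimensions [I T].
F (force) has dimensions [L M T^-2].
v (velocity) has dimensions [L T^-1].

Left side: [L T^-1]
Right side: [L^-1 M^-2 T^3]

The two sides have different dimensions, so the equation is NOT dimensionally consistent.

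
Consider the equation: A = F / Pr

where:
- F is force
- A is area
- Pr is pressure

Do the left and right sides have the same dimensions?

Yes

F (force) has dimensions [L M T^-2].
A (area) has dimensions [L^2].
Pr (pressure) has dimensions [L^-1 M T^-2].

Left side: [L^2]
Right side: [L^2]

Both sides have the same dimensions, so the equation is dimensionally consistent.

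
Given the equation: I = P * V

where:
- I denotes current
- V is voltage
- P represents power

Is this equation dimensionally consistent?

No

I (current) has dimensions [I].
V (voltage) has dimensions [I^-1 L^2 M T^-3].
P (power) has dimensions [L^2 M T^-3].

Left side: [I]
Right side: [I^-1 L^4 M^2 T^-6]

The two sides have different dimensions, so the equation is NOT dimensionally consistent.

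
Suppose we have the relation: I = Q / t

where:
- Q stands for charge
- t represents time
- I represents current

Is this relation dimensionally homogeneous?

Yes

Q (charge) has dimensions [I T].
t (time) has dimensions [T].
I (current) has dimensions [I].

Left side: [I]
Right side: [I]

Both sides have the same dimensions, so the equation is dimensionally consistent.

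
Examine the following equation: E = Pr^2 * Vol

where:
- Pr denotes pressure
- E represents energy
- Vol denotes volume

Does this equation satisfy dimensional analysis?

No

Pr (pressure) has dimensions [L^-1 M T^-2].
E (energy) has dimensions [L^2 M T^-2].
Vol (volume) has dimensions [L^3].

Left side: [L^2 M T^-2]
Right side: [L M^2 T^-4]

The two sides have different dimensions, so the equation is NOT dimensionally consistent.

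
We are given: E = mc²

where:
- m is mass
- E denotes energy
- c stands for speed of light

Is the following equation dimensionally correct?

Yes

m (mass) has dimensions [M].
E (energy) has dimensions [L^2 M T^-2].
c (speed of light) has dimensions [L T^-1].

Left side: [L^2 M T^-2]
Right side: [L^2 M T^-2]

Both sides have the same dimensions, so the equation is dimensionally consistent.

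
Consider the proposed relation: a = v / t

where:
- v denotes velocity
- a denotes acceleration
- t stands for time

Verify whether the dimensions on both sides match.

Yes

v (velocity) has dimensions [L T^-1].
a (acceleration) has dimensions [L T^-2].
t (time) has dimensions [T].

Left side: [L T^-2]
Right side: [L T^-2]

Both sides have the same dimensions, so the equation is dimensionally consistent.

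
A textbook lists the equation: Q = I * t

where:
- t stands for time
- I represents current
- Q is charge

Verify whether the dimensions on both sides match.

Yes

t (time) has dimensions [T].
I (current) has dimensions [I].
Q (charge) has dimensions [I T].

Left side: [I T]
Right side: [I T]

Both sides have the same dimensions, so the equation is dimensionally consistent.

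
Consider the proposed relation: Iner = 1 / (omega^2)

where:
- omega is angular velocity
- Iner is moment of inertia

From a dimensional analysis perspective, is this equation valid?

No

omega (angular velocity) has dimensions [T^-1].
Iner (moment of inertia) has dimensions [L^2 M].

Left side: [L^2 M]
Right side: [T^2]

The two sides have different dimensions, so the equation is NOT dimensionally consistent.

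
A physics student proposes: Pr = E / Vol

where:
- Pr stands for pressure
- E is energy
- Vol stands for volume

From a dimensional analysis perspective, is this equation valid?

Yes

Pr (pressure) has dimensions [L^-1 M T^-2].
E (energy) has dimensions [L^2 M T^-2].
Vol (volume) has dimensions [L^3].

Left side: [L^-1 M T^-2]
Right side: [L^-1 M T^-2]

Both sides have the same dimensions, so the equation is dimensionally consistent.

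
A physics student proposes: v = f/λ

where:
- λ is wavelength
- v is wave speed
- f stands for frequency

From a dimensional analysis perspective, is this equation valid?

No

λ (wavelength) has dimensions [L].
v (wave speed) has dimensions [L T^-1].
f (frequency) has dimensions [T^-1].

Left side: [L T^-1]
Right side: [L^-1 T^-1]

The two sides have different dimensions, so the equation is NOT dimensionally consistent.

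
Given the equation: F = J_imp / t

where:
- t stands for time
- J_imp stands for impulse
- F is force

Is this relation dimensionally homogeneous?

Yes

t (time) has dimensions [T].
J_imp (impulse) has dimensions [L M T^-1].
F (force) has dimensions [L M T^-2].

Left side: [L M T^-2]
Right side: [L M T^-2]

Both sides have the same dimensions, so the equation is dimensionally consistent.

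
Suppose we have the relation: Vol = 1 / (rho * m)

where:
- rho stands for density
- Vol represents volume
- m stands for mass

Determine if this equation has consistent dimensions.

No

rho (density) has dimensions [L^-3 M].
Vol (volume) has dimensions [L^3].
m (mass) has dimensions [M].

Left side: [L^3]
Right side: [L^3 M^-2]

The two sides have different dimensions, so the equation is NOT dimensionally consistent.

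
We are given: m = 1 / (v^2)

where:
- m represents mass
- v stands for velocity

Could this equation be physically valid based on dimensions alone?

No

m (mass) has dimensions [M].
v (velocity) has dimensions [L T^-1].

Left side: [M]
Right side: [L^-2 T^2]

The two sides have different dimensions, so the equation is NOT dimensionally consistent.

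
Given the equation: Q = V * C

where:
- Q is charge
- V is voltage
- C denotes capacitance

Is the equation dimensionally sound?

Yes

Q (charge) has dimensions [I T].
V (voltage) has dimensions [I^-1 L^2 M T^-3].
C (capacitance) has dimensions [I^2 L^-2 M^-1 T^4].

Left side: [I T]
Right side: [I T]

Both sides have the same dimensions, so the equation is dimensionally consistent.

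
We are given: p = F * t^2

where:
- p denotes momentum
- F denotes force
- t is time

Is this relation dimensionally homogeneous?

No

p (momentum) has dimensions [L M T^-1].
F (force) has dimensions [L M T^-2].
t (time) has dimensions [T].

Left side: [L M T^-1]
Right side: [L M]

The two sides have different dimensions, so the equation is NOT dimensionally consistent.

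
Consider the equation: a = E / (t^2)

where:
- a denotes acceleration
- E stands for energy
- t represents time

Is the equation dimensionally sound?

No

a (acceleration) has dimensions [L T^-2].
E (energy) has dimensions [L^2 M T^-2].
t (time) has dimensions [T].

Left side: [L T^-2]
Right side: [L^2 M T^-4]

The two sides have different dimensions, so the equation is NOT dimensionally consistent.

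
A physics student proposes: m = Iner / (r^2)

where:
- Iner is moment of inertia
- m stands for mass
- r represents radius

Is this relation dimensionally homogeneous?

Yes

Iner (moment of inertia) has dimensions [L^2 M].
m (mass) has dimensions [M].
r (radius) has dimensions [L].

Left side: [M]
Right side: [M]

Both sides have the same dimensions, so the equation is dimensionally consistent.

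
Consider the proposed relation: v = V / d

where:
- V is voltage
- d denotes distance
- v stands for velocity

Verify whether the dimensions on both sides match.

No

V (voltage) has dimensions [I^-1 L^2 M T^-3].
d (distance) has dimensions [L].
v (velocity) has dimensions [L T^-1].

Left side: [L T^-1]
Right side: [I^-1 L M T^-3]

The two sides have different dimensions, so the equation is NOT dimensionally consistent.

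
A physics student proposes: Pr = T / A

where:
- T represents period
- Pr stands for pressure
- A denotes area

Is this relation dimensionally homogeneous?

No

T (period) has dimensions [T].
Pr (pressure) has dimensions [L^-1 M T^-2].
A (area) has dimensions [L^2].

Left side: [L^-1 M T^-2]
Right side: [L^-2 T]

The two sides have different dimensions, so the equation is NOT dimensionally consistent.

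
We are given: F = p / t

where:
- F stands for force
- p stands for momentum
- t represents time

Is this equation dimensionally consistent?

Yes

F (force) has dimensions [L M T^-2].
p (momentum) has dimensions [L M T^-1].
t (time) has dimensions [T].

Left side: [L M T^-2]
Right side: [L M T^-2]

Both sides have the same dimensions, so the equation is dimensionally consistent.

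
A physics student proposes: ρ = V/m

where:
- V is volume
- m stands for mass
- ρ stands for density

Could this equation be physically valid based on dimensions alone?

No

V (volume) has dimensions [L^3].
m (mass) has dimensions [M].
ρ (density) has dimensions [L^-3 M].

Left side: [L^-3 M]
Right side: [L^3 M^-1]

The two sides have different dimensions, so the equation is NOT dimensionally consistent.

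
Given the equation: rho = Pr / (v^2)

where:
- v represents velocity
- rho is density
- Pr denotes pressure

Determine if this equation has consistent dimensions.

Yes

v (velocity) has dimensions [L T^-1].
rho (density) has dimensions [L^-3 M].
Pr (pressure) has dimensions [L^-1 M T^-2].

Left side: [L^-3 M]
Right side: [L^-3 M]

Both sides have the same dimensions, so the equation is dimensionally consistent.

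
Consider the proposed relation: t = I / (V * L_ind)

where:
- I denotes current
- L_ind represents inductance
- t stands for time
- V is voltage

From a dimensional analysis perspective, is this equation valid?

No

I (current) has dimensions [I].
L_ind (inductance) has dimensions [I^-2 L^2 M T^-2].
t (time) has dimensions [T].
V (voltage) has dimensions [I^-1 L^2 M T^-3].

Left side: [T]
Right side: [I^4 L^-4 M^-2 T^5]

The two sides have different dimensions, so the equation is NOT dimensionally consistent.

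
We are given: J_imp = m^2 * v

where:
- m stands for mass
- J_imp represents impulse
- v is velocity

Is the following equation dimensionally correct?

No

m (mass) has dimensions [M].
J_imp (impulse) has dimensions [L M T^-1].
v (velocity) has dimensions [L T^-1].

Left side: [L M T^-1]
Right side: [L M^2 T^-1]

The two sides have different dimensions, so the equation is NOT dimensionally consistent.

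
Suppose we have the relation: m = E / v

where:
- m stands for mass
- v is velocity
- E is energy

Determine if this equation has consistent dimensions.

No

m (mass) has dimensions [M].
v (velocity) has dimensions [L T^-1].
E (energy) has dimensions [L^2 M T^-2].

Left side: [M]
Right side: [L M T^-1]

The two sides have different dimensions, so the equation is NOT dimensionally consistent.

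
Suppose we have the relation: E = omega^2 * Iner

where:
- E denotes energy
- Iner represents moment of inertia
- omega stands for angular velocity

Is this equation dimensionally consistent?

Yes

E (energy) has dimensions [L^2 M T^-2].
Iner (moment of inertia) has dimensions [L^2 M].
omega (angular velocity) has dimensions [T^-1].

Left side: [L^2 M T^-2]
Right side: [L^2 M T^-2]

Both sides have the same dimensions, so the equation is dimensionally consistent.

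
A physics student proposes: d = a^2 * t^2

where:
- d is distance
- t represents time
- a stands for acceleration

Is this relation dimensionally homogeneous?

No

d (distance) has dimensions [L].
t (time) has dimensions [T].
a (acceleration) has dimensions [L T^-2].

Left side: [L]
Right side: [L^2 T^-2]

The two sides have different dimensions, so the equation is NOT dimensionally consistent.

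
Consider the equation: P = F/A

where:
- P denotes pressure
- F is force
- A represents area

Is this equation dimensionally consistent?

Yes

P (pressure) has dimensions [L^-1 M T^-2].
F (force) has dimensions [L M T^-2].
A (area) has dimensions [L^2].

Left side: [L^-1 M T^-2]
Right side: [L^-1 M T^-2]

Both sides have the same dimensions, so the equation is dimensionally consistent.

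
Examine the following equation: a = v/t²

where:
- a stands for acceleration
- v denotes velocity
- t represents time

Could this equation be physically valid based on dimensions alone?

No

a (acceleration) has dimensions [L T^-2].
v (velocity) has dimensions [L T^-1].
t (time) has dimensions [T].

Left side: [L T^-2]
Right side: [L T^-3]

The two sides have different dimensions, so the equation is NOT dimensionally consistent.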